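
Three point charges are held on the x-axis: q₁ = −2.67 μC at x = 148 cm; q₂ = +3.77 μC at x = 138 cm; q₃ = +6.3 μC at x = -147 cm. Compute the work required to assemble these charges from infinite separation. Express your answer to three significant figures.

-0.881 J

The work to assemble the configuration equals its total potential energy, U = Σ kqᵢqⱼ/rᵢⱼ over all pairs.
Pair separations: r₁₂ = 0.100 m, r₁₃ = 2.95 m, r₂₃ = 2.85 m.
U = (-0.905) + (-0.0513) + (0.0749) = -0.881 J.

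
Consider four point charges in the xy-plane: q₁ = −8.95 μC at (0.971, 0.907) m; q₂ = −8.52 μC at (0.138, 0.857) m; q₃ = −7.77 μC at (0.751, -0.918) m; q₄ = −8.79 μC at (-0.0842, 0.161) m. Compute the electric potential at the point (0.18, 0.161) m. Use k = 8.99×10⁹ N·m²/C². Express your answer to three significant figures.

Electric potential is a scalar, so the contributions from each charge add algebraically: V = Σ kqᵢ/rᵢ.
Distances from the field point to each charge: r₁ = 1.09 m, r₂ = 0.697 m, r₃ = 1.22 m, r₄ = 0.264 m.
V = k[(-8.95×10⁻⁶)/(1.09) + (-8.52×10⁻⁶)/(0.697) + (-7.77×10⁻⁶)/(1.22) + (-8.79×10⁻⁶)/(0.264)] = -5.40×10⁵ V.

-5.40×10⁵ V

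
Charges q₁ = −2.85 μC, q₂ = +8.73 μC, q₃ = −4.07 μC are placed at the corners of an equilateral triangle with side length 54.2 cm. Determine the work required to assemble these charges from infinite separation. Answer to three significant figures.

The assembly work is the sum of pairwise potential energies, U = Σ_{i<j} kqᵢqⱼ/rᵢⱼ.
All three pair separations equal the side length, 0.542 m.
U = (-0.413) + (0.192) + (-0.589) = -0.810 J.

-0.810 J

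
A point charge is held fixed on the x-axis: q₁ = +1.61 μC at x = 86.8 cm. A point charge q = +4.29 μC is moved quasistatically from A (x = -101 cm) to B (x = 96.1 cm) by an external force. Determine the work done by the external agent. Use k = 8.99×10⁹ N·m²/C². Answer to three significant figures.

For quasistatic motion the external work equals the change in potential energy: W_ext = qΔV = q(V_B − V_A).
At A: distance to the source charge is 1.88 m; V_A = kq₁/r = 7710 V.
At B: distance to the source charge is 0.0930 m; V_B = kq₁/r = 1.56×10⁵ V.
ΔV = V_B − V_A = 1.48×10⁵ V.
W_ext = qΔV = (4.29×10⁻⁶ C)(1.48×10⁵ V) = 0.635 J.

0.635 J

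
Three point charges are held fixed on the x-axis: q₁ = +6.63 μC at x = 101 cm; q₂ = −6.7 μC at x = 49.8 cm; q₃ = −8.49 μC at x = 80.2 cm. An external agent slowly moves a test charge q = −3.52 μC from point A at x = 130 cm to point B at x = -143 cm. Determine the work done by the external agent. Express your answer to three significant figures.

0.0640 J

For quasistatic motion the external work equals the change in potential energy: W_ext = qΔV = q(V_B − V_A).
At A: distances to the source charges are 0.290 m, 0.802 m, 0.498 m; V_A = Σ kqᵢ/rᵢ = -2.28×10⁴ V.
At B: distances to the source charges are 2.44 m, 1.93 m, 2.23 m; V_B = Σ kqᵢ/rᵢ = -4.10×10⁴ V.
ΔV = V_B − V_A = -1.82×10⁴ V.
W_ext = qΔV = (-3.52×10⁻⁶ C)(-1.82×10⁴ V) = 0.0640 J.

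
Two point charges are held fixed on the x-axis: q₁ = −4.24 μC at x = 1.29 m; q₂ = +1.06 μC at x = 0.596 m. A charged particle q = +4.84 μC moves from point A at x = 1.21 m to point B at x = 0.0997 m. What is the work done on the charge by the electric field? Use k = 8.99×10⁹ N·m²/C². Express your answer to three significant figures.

The work done by the electric force is W_field = −ΔU = −q(V_B − V_A) = q(V_A − V_B).
At A: distances to the source charges are 0.0800 m, 0.614 m; V_A = Σ kqᵢ/rᵢ = -4.61×10⁵ V.
At B: distances to the source charges are 1.19 m, 0.496 m; V_B = Σ kqᵢ/rᵢ = -1.28×10⁴ V.
ΔV = V_B − V_A = 4.48×10⁵ V.
W_field = −qΔV = −(4.84×10⁻⁶ C)(4.48×10⁵ V) = -2.17 J.

-2.17 J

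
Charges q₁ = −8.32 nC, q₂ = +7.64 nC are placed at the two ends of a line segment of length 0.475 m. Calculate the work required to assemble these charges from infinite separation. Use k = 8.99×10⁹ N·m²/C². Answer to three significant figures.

-1.20×10⁻⁶ J

The work to assemble the configuration equals its total potential energy, U = Σ kqᵢqⱼ/rᵢⱼ over all pairs.
The separation is r = 0.475 m.
U = (-1.20×10⁻⁶) = -1.20×10⁻⁶ J.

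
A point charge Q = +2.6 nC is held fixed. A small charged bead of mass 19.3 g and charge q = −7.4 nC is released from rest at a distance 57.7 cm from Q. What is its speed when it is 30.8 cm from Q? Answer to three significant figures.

Only the electrostatic force acts, so mechanical energy is conserved: ½mv² = U₁ − U₂ = kQq(1/r₁ − 1/r₂).
U₁ − U₂ = (8.99×10⁹ N·m²/C²)(2.60×10⁻⁹ C)(-7.40×10⁻⁹ C)(1/0.577 − 1/0.308) = 2.62×10⁻⁷ J.
v = √(2·2.62×10⁻⁷/0.0193) = 5.21×10⁻³ m/s.

5.21×10⁻³ m/s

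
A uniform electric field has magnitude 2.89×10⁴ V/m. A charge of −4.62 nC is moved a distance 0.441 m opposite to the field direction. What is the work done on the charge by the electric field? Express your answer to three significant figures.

The potential change for a displacement 0.441 m opposite to the field direction is ΔV = +Ed = 1.27×10⁴ V.
W_field = −qΔV = 5.89×10⁻⁵ J.

5.89×10⁻⁵ J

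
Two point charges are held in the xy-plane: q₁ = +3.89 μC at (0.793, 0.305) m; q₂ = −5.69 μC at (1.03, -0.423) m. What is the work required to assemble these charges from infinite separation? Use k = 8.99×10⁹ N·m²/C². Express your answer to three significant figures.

The assembly work is the sum of pairwise potential energies, U = Σ_{i<j} kqᵢqⱼ/rᵢⱼ.
Pair separations: r₁₂ = 0.766 m.
U = (-0.260) = -0.260 J.

-0.260 J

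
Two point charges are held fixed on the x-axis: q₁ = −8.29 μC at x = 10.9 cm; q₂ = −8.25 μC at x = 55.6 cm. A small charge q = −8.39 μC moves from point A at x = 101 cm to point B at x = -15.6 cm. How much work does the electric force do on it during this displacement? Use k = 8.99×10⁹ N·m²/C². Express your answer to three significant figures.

The work done by the electric force is W_field = −ΔU = −q(V_B − V_A) = q(V_A − V_B).
At A: distances to the source charges are 0.901 m, 0.454 m; V_A = Σ kqᵢ/rᵢ = -2.46×10⁵ V.
At B: distances to the source charges are 0.265 m, 0.712 m; V_B = Σ kqᵢ/rᵢ = -3.85×10⁵ V.
ΔV = V_B − V_A = -1.39×10⁵ V.
W_field = −qΔV = −(-8.39×10⁻⁶ C)(-1.39×10⁵ V) = -1.17 J.

-1.17 J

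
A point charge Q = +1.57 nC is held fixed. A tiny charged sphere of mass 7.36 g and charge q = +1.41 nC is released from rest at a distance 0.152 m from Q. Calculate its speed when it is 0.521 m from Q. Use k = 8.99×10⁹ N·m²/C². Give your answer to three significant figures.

Only the electrostatic force acts, so mechanical energy is conserved: ½mv² = U₁ − U₂ = kQq(1/r₁ − 1/r₂).
U₁ − U₂ = (8.99×10⁹ N·m²/C²)(1.57×10⁻⁹ C)(1.41×10⁻⁹ C)(1/0.152 − 1/0.521) = 9.27×10⁻⁸ J.
v = √(2·9.27×10⁻⁸/7.36×10⁻³) = 5.02×10⁻³ m/s.

5.02×10⁻³ m/s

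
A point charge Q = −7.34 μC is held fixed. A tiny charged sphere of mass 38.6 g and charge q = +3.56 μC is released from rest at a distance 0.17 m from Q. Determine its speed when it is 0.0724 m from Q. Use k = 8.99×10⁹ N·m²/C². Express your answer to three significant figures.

9.82 m/s

Only the electrostatic force acts, so mechanical energy is conserved: ½mv² = U₁ − U₂ = kQq(1/r₁ − 1/r₂).
U₁ − U₂ = (8.99×10⁹ N·m²/C²)(-7.34×10⁻⁶ C)(3.56×10⁻⁶ C)(1/0.170 − 1/0.0724) = 1.86 J.
v = √(2·1.86/0.0386) = 9.82 m/s.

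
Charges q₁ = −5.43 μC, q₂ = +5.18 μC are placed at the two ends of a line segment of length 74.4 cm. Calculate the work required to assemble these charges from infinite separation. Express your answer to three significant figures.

The assembly work is the sum of pairwise potential energies, U = Σ_{i<j} kqᵢqⱼ/rᵢⱼ.
The separation is r = 0.744 m.
U = (-0.340) = -0.340 J.

-0.340 J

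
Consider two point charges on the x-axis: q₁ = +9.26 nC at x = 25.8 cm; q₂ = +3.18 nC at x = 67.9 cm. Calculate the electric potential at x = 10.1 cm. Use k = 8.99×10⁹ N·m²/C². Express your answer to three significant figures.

The total potential is the scalar sum of each charge's contribution, V = Σ kqᵢ/rᵢ.
Distances from the field point to each charge: r₁ = 0.157 m, r₂ = 0.578 m.
V = k[(9.26×10⁻⁹)/(0.157) + (3.18×10⁻⁹)/(0.578)] = 580 V.

580 V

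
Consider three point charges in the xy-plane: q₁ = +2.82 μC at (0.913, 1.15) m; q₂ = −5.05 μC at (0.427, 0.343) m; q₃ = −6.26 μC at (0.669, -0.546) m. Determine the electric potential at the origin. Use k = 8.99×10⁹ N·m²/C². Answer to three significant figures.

Electric potential is a scalar, so the contributions from each charge add algebraically: V = Σ kqᵢ/rᵢ.
Distances from the field point to each charge: r₁ = 1.47 m, r₂ = 0.548 m, r₃ = 0.864 m.
V = k[(2.82×10⁻⁶)/(1.47) + (-5.05×10⁻⁶)/(0.548) + (-6.26×10⁻⁶)/(0.864)] = -1.31×10⁵ V.

-1.31×10⁵ V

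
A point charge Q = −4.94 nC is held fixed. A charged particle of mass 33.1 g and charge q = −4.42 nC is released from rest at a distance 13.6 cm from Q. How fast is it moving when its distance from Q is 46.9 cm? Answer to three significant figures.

Only the electrostatic force acts, so mechanical energy is conserved: ½mv² = U₁ − U₂ = kQq(1/r₁ − 1/r₂).
U₁ − U₂ = (8.99×10⁹ N·m²/C²)(-4.94×10⁻⁹ C)(-4.42×10⁻⁹ C)(1/0.136 − 1/0.469) = 1.02×10⁻⁶ J.
v = √(2·1.02×10⁻⁶/0.0331) = 7.87×10⁻³ m/s.

7.87×10⁻³ m/s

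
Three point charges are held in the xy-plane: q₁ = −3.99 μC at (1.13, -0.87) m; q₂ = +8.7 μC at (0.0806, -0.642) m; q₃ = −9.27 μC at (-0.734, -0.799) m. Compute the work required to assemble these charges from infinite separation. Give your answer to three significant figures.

-0.986 J

The assembly work is the sum of pairwise potential energies, U = Σ_{i<j} kqᵢqⱼ/rᵢⱼ.
Pair separations: r₁₂ = 1.07 m, r₁₃ = 1.87 m, r₂₃ = 0.830 m.
U = (-0.291) + (0.178) + (-0.874) = -0.986 J.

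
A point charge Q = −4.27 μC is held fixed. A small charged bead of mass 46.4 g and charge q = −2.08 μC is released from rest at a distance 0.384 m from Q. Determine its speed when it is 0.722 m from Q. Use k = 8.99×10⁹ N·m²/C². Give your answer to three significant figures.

2.05 m/s

Only the electrostatic force acts, so mechanical energy is conserved: ½mv² = U₁ − U₂ = kQq(1/r₁ − 1/r₂).
U₁ − U₂ = (8.99×10⁹ N·m²/C²)(-4.27×10⁻⁶ C)(-2.08×10⁻⁶ C)(1/0.384 − 1/0.722) = 0.0973 J.
v = √(2·0.0973/0.0464) = 2.05 m/s.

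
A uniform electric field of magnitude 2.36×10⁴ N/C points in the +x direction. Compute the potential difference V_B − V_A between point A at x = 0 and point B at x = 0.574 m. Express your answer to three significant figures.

In a uniform field, potential decreases in the direction of E: V_B − V_A = −E·Δx.
V_B − V_A = −(2.36×10⁴ V/m)(0.574 m) = -1.35×10⁴ V.

-1.35×10⁴ V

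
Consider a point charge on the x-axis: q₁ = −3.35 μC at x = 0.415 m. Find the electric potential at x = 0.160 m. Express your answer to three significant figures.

The total potential is the scalar sum of each charge's contribution, V = Σ kqᵢ/rᵢ.
V = k[(-3.35×10⁻⁶)/(0.255)] = -1.18×10⁵ V.

-1.18×10⁵ V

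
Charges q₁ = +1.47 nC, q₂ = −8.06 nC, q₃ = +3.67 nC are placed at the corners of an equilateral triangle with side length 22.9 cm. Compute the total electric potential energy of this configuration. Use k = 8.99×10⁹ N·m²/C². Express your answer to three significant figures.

The work to assemble the configuration equals its total potential energy, U = Σ kqᵢqⱼ/rᵢⱼ over all pairs.
All three pair separations equal the side length, 0.229 m.
U = (-4.65×10⁻⁷) + (2.12×10⁻⁷) + (-1.16×10⁻⁶) = -1.41×10⁻⁶ J.

-1.41×10⁻⁶ J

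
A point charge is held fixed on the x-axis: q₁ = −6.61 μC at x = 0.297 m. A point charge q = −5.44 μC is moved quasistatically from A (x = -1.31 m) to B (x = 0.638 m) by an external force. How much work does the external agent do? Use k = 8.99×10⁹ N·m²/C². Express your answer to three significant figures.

For quasistatic motion the external work equals the change in potential energy: W_ext = qΔV = q(V_B − V_A).
At A: distance to the source charge is 1.61 m; V_A = kq₁/r = -3.70×10⁴ V.
At B: distance to the source charge is 0.341 m; V_B = kq₁/r = -1.74×10⁵ V.
ΔV = V_B − V_A = -1.37×10⁵ V.
W_ext = qΔV = (-5.44×10⁻⁶ C)(-1.37×10⁵ V) = 0.747 J.

0.747 J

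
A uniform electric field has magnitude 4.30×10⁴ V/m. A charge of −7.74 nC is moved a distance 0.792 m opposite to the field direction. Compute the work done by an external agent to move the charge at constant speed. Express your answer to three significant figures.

The potential change for a displacement 0.792 m opposite to the field direction is ΔV = +Ed = 3.41×10⁴ V.
W_ext = qΔV = -2.64×10⁻⁴ J.

-2.64×10⁻⁴ J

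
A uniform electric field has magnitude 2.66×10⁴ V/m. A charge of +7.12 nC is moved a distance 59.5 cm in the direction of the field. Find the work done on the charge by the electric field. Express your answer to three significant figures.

The potential change for a displacement 59.5 cm in the direction of the field is ΔV = −Ed = -1.58×10⁴ V.
W_field = −qΔV = 1.13×10⁻⁴ J.

1.13×10⁻⁴ J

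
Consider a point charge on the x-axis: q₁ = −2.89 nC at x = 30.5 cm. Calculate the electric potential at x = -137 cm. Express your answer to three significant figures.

-15.5 V

Electric potential is a scalar, so the contributions from each charge add algebraically: V = Σ kqᵢ/rᵢ.
V = k[(-2.89×10⁻⁹)/(1.68)] = -15.5 V.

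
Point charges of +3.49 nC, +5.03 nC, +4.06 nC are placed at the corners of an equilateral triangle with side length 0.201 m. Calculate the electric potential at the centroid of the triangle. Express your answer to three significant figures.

Electric potential is a scalar, so the contributions from each charge add algebraically: V = Σ kqᵢ/rᵢ.
The distance from each vertex to the centroid is a/√3 = 0.116 m.
V = k[(3.49×10⁻⁹)/(0.116) + (5.03×10⁻⁹)/(0.116) + (4.06×10⁻⁹)/(0.116)] = 975 V.

975 V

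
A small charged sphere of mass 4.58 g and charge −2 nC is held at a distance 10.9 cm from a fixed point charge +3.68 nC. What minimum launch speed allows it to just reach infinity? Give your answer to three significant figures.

To just escape, total mechanical energy must reach zero at infinity: ½mv²_min + U = 0, so ½mv²_min = −U = |kQq|/r.
|U| = |kQq|/r = (8.99×10⁹ N·m²/C²)(3.68×10⁻⁹)(2.00×10⁻⁹)/(0.109) = 6.07×10⁻⁷ J.
v_min = √(2|U|/m) = √(2·6.07×10⁻⁷/4.58×10⁻³) = 0.0163 m/s.

0.0163 m/s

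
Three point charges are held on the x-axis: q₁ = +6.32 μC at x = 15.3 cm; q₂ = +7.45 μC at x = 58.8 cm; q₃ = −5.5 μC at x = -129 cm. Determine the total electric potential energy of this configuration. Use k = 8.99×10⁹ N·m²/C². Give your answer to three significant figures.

0.560 J

The assembly work is the sum of pairwise potential energies, U = Σ_{i<j} kqᵢqⱼ/rᵢⱼ.
Pair separations: r₁₂ = 0.435 m, r₁₃ = 1.44 m, r₂₃ = 1.88 m.
U = (0.973) + (-0.217) + (-0.196) = 0.560 J.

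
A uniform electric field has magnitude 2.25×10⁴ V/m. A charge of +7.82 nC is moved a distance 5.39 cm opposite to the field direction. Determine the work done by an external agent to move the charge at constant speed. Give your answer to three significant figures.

The potential change for a displacement 5.39 cm opposite to the field direction is ΔV = +Ed = 1210 V.
W_ext = qΔV = 9.48×10⁻⁶ J.

9.48×10⁻⁶ J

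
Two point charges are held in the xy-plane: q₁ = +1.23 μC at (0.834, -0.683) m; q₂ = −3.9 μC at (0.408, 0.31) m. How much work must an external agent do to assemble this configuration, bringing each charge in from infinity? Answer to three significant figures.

The work to assemble the configuration equals its total potential energy, U = Σ kqᵢqⱼ/rᵢⱼ over all pairs.
Pair separations: r₁₂ = 1.08 m.
U = (-0.0399) = -0.0399 J.

-0.0399 J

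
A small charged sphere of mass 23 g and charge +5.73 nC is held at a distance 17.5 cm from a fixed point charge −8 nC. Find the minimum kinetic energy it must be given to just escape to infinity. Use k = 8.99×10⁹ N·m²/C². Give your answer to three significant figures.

2.35×10⁻⁶ J

To just escape, total mechanical energy must reach zero at infinity: ½mv²_min + U = 0, so ½mv²_min = −U = |kQq|/r.
|U| = |kQq|/r = (8.99×10⁹ N·m²/C²)(8.00×10⁻⁹)(5.73×10⁻⁹)/(0.175) = 2.35×10⁻⁶ J.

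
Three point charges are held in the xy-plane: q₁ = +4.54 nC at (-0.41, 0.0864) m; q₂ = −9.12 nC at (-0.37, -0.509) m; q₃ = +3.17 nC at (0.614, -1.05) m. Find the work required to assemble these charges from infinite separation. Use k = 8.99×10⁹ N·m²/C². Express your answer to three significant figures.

-7.71×10⁻⁷ J

The assembly work is the sum of pairwise potential energies, U = Σ_{i<j} kqᵢqⱼ/rᵢⱼ.
Pair separations: r₁₂ = 0.597 m, r₁₃ = 1.53 m, r₂₃ = 1.12 m.
U = (-6.24×10⁻⁷) + (8.46×10⁻⁸) + (-2.31×10⁻⁷) = -7.71×10⁻⁷ J.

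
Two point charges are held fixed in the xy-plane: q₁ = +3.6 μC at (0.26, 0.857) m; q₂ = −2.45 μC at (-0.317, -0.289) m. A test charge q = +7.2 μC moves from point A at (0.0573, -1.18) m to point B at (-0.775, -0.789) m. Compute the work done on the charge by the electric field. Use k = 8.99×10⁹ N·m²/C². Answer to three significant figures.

The work done by the electric force is W_field = −ΔU = −q(V_B − V_A) = q(V_A − V_B).
At A: distances to the source charges are 2.05 m, 0.966 m; V_A = Σ kqᵢ/rᵢ = -6980 V.
At B: distances to the source charges are 1.94 m, 0.678 m; V_B = Σ kqᵢ/rᵢ = -1.58×10⁴ V.
ΔV = V_B − V_A = -8860 V.
W_field = −qΔV = −(7.20×10⁻⁶ C)(-8860 V) = 0.0638 J.

0.0638 J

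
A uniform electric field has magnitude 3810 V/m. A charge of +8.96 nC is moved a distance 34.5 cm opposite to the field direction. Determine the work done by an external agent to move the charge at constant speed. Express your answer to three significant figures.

1.18×10⁻⁵ J

The potential change for a displacement 34.5 cm opposite to the field direction is ΔV = +Ed = 1310 V.
W_ext = qΔV = 1.18×10⁻⁵ J.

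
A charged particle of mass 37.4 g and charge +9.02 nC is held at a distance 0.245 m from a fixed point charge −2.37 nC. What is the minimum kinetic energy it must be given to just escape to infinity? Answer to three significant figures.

To just escape, total mechanical energy must reach zero at infinity: ½mv²_min + U = 0, so ½mv²_min = −U = |kQq|/r.
|U| = |kQq|/r = (8.99×10⁹ N·m²/C²)(2.37×10⁻⁹)(9.02×10⁻⁹)/(0.245) = 7.84×10⁻⁷ J.

7.84×10⁻⁷ J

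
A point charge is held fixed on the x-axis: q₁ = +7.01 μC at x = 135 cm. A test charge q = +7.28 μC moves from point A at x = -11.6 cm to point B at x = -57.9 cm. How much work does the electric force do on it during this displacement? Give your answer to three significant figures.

The work done by the electric force is W_field = −ΔU = −q(V_B − V_A) = q(V_A − V_B).
At A: distance to the source charge is 1.47 m; V_A = kq₁/r = 4.30×10⁴ V.
At B: distance to the source charge is 1.93 m; V_B = kq₁/r = 3.27×10⁴ V.
ΔV = V_B − V_A = -1.03×10⁴ V.
W_field = −qΔV = −(7.28×10⁻⁶ C)(-1.03×10⁴ V) = 0.0751 J.

0.0751 J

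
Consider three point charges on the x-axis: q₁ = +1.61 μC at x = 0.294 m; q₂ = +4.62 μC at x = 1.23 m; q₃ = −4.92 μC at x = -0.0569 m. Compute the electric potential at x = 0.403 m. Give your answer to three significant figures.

The total potential is the scalar sum of each charge's contribution, V = Σ kqᵢ/rᵢ.
Distances from the field point to each charge: r₁ = 0.109 m, r₂ = 0.827 m, r₃ = 0.460 m.
V = k[(1.61×10⁻⁶)/(0.109) + (4.62×10⁻⁶)/(0.827) + (-4.92×10⁻⁶)/(0.460)] = 8.68×10⁴ V.

8.68×10⁴ V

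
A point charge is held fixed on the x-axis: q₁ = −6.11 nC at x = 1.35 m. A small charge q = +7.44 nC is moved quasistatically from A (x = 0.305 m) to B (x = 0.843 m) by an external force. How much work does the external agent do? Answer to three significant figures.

-4.15×10⁻⁷ J

For quasistatic motion the external work equals the change in potential energy: W_ext = qΔV = q(V_B − V_A).
At A: distance to the source charge is 1.05 m; V_A = kq₁/r = -52.6 V.
At B: distance to the source charge is 0.507 m; V_B = kq₁/r = -108 V.
ΔV = V_B − V_A = -55.8 V.
W_ext = qΔV = (7.44×10⁻⁹ C)(-55.8 V) = -4.15×10⁻⁷ J.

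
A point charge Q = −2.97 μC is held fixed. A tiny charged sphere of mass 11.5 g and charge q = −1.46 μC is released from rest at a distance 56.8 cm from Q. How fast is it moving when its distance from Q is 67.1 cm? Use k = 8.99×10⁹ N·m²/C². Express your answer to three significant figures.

1.35 m/s

Only the electrostatic force acts, so mechanical energy is conserved: ½mv² = U₁ − U₂ = kQq(1/r₁ − 1/r₂).
U₁ − U₂ = (8.99×10⁹ N·m²/C²)(-2.97×10⁻⁶ C)(-1.46×10⁻⁶ C)(1/0.568 − 1/0.671) = 0.0105 J.
v = √(2·0.0105/0.0115) = 1.35 m/s.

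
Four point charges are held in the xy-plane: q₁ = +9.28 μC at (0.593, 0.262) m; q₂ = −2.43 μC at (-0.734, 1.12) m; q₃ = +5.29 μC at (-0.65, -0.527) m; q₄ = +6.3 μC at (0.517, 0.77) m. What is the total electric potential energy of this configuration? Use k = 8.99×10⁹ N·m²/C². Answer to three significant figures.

The work to assemble the configuration equals its total potential energy, U = Σ kqᵢqⱼ/rᵢⱼ over all pairs.
Pair separations: r₁₂ = 1.58 m, r₁₃ = 1.47 m, r₁₄ = 0.514 m, r₂₃ = 1.65 m, r₂₄ = 1.30 m, r₃₄ = 1.74 m.
Summing all 6 pair terms gives U = 1.19 J.

1.19 J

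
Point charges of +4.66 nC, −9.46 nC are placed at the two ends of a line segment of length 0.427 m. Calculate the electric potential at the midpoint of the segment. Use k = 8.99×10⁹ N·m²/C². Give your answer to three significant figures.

-202 V

The total potential is the scalar sum of each charge's contribution, V = Σ kqᵢ/rᵢ.
Each charge is 0.213 m from the midpoint.
V = k[(4.66×10⁻⁹)/(0.213) + (-9.46×10⁻⁹)/(0.213)] = -202 V.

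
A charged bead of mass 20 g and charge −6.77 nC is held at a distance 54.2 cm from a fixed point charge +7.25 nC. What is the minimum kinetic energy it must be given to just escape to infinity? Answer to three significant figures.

8.14×10⁻⁷ J

To just escape, total mechanical energy must reach zero at infinity: ½mv²_min + U = 0, so ½mv²_min = −U = |kQq|/r.
|U| = |kQq|/r = (8.99×10⁹ N·m²/C²)(7.25×10⁻⁹)(6.77×10⁻⁹)/(0.542) = 8.14×10⁻⁷ J.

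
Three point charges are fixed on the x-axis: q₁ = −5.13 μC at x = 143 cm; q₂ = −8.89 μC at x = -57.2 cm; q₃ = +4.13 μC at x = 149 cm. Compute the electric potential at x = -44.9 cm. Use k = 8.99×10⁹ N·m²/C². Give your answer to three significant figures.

-6.55×10⁵ V

Electric potential is a scalar, so the contributions from each charge add algebraically: V = Σ kqᵢ/rᵢ.
Distances from the field point to each charge: r₁ = 1.88 m, r₂ = 0.123 m, r₃ = 1.94 m.
V = k[(-5.13×10⁻⁶)/(1.88) + (-8.89×10⁻⁶)/(0.123) + (4.13×10⁻⁶)/(1.94)] = -6.55×10⁵ V.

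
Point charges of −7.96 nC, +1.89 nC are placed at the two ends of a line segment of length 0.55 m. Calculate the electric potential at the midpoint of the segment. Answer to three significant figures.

The total potential is the scalar sum of each charge's contribution, V = Σ kqᵢ/rᵢ.
Each charge is 0.275 m from the midpoint.
V = k[(-7.96×10⁻⁹)/(0.275) + (1.89×10⁻⁹)/(0.275)] = -198 V.

-198 V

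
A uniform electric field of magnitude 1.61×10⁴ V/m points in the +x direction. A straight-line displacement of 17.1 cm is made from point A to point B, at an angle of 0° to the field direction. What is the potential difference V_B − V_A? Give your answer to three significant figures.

Only the component of displacement along E changes the potential: ΔV = −E·d·cosθ.
ΔV = −(1.61×10⁴ V/m)(0.171 m)cos0° = -2750 V.

-2750 V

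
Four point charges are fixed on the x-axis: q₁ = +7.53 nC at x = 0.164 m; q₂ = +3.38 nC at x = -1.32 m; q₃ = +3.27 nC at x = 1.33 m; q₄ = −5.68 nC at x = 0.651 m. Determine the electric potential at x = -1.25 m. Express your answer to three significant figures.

The total potential is the scalar sum of each charge's contribution, V = Σ kqᵢ/rᵢ.
Distances from the field point to each charge: r₁ = 1.41 m, r₂ = 0.0700 m, r₃ = 2.58 m, r₄ = 1.90 m.
V = k[(7.53×10⁻⁹)/(1.41) + (3.38×10⁻⁹)/(0.0700) + (3.27×10⁻⁹)/(2.58) + (-5.68×10⁻⁹)/(1.90)] = 466 V.

466 V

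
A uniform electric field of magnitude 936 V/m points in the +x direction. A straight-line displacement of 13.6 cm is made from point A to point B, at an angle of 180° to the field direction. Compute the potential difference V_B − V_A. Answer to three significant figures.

Only the component of displacement along E changes the potential: ΔV = −E·d·cosθ.
ΔV = −(936 V/m)(0.136 m)cos180° = 127 V.

127 V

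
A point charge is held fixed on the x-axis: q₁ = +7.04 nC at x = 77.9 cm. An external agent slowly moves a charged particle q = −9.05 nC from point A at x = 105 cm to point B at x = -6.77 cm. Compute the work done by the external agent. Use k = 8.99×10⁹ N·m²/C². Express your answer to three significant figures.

1.44×10⁻⁶ J

For quasistatic motion the external work equals the change in potential energy: W_ext = qΔV = q(V_B − V_A).
At A: distance to the source charge is 0.271 m; V_A = kq₁/r = 234 V.
At B: distance to the source charge is 0.847 m; V_B = kq₁/r = 74.7 V.
ΔV = V_B − V_A = -159 V.
W_ext = qΔV = (-9.05×10⁻⁹ C)(-159 V) = 1.44×10⁻⁶ J.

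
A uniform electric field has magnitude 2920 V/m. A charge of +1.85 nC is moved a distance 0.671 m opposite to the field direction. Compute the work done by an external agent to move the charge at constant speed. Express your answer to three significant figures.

The potential change for a displacement 0.671 m opposite to the field direction is ΔV = +Ed = 1960 V.
W_ext = qΔV = 3.62×10⁻⁶ J.

3.62×10⁻⁶ J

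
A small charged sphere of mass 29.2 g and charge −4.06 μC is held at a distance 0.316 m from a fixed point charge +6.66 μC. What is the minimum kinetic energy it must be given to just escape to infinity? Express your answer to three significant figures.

0.769 J

To just escape, total mechanical energy must reach zero at infinity: ½mv²_min + U = 0, so ½mv²_min = −U = |kQq|/r.
|U| = |kQq|/r = (8.99×10⁹ N·m²/C²)(6.66×10⁻⁶)(4.06×10⁻⁶)/(0.316) = 0.769 J.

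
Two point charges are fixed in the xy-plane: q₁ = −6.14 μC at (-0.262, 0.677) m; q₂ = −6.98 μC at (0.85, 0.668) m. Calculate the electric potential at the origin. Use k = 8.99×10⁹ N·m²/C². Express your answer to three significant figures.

Electric potential is a scalar, so the contributions from each charge add algebraically: V = Σ kqᵢ/rᵢ.
Distances from the field point to each charge: r₁ = 0.726 m, r₂ = 1.08 m.
V = k[(-6.14×10⁻⁶)/(0.726) + (-6.98×10⁻⁶)/(1.08)] = -1.34×10⁵ V.

-1.34×10⁵ V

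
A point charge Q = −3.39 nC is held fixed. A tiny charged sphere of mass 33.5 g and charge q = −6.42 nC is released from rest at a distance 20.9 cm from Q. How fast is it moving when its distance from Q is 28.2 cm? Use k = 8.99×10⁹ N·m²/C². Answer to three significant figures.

3.80×10⁻³ m/s

Only the electrostatic force acts, so mechanical energy is conserved: ½mv² = U₁ − U₂ = kQq(1/r₁ − 1/r₂).
U₁ − U₂ = (8.99×10⁹ N·m²/C²)(-3.39×10⁻⁹ C)(-6.42×10⁻⁹ C)(1/0.209 − 1/0.282) = 2.42×10⁻⁷ J.
v = √(2·2.42×10⁻⁷/0.0335) = 3.80×10⁻³ m/s.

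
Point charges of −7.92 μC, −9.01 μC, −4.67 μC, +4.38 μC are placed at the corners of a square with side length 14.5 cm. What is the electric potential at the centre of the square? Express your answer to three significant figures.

The total potential is the scalar sum of each charge's contribution, V = Σ kqᵢ/rᵢ.
The distance from each corner to the centre is a√2/2 = 0.103 m.
V = k[(-7.92×10⁻⁶)/(0.103) + (-9.01×10⁻⁶)/(0.103) + (-4.67×10⁻⁶)/(0.103) + (4.38×10⁻⁶)/(0.103)] = -1.51×10⁶ V.

-1.51×10⁶ V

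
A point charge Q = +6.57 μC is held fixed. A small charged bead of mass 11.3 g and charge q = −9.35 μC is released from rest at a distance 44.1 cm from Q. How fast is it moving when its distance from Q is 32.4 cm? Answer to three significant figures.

8.95 m/s

Only the electrostatic force acts, so mechanical energy is conserved: ½mv² = U₁ − U₂ = kQq(1/r₁ − 1/r₂).
U₁ − U₂ = (8.99×10⁹ N·m²/C²)(6.57×10⁻⁶ C)(-9.35×10⁻⁶ C)(1/0.441 − 1/0.324) = 0.452 J.
v = √(2·0.452/0.0113) = 8.95 m/s.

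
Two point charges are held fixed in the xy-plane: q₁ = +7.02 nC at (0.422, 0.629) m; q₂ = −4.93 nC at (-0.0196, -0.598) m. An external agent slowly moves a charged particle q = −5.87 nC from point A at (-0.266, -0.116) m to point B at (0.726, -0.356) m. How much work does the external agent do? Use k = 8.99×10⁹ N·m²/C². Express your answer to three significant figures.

For quasistatic motion the external work equals the change in potential energy: W_ext = qΔV = q(V_B − V_A).
At A: distances to the source charges are 1.01 m, 0.541 m; V_A = Σ kqᵢ/rᵢ = -19.6 V.
At B: distances to the source charges are 1.03 m, 0.784 m; V_B = Σ kqᵢ/rᵢ = 4.68 V.
ΔV = V_B − V_A = 24.3 V.
W_ext = qΔV = (-5.87×10⁻⁹ C)(24.3 V) = -1.43×10⁻⁷ J.

-1.43×10⁻⁷ J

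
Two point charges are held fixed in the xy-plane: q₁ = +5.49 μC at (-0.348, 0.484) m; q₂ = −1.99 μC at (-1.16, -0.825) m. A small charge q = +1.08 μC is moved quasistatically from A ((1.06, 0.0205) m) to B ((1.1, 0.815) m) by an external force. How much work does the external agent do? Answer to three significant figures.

For quasistatic motion the external work equals the change in potential energy: W_ext = qΔV = q(V_B − V_A).
At A: distances to the source charges are 1.48 m, 2.38 m; V_A = Σ kqᵢ/rᵢ = 2.58×10⁴ V.
At B: distances to the source charges are 1.49 m, 2.79 m; V_B = Σ kqᵢ/rᵢ = 2.68×10⁴ V.
ΔV = V_B − V_A = 1060 V.
W_ext = qΔV = (1.08×10⁻⁶ C)(1060 V) = 1.14×10⁻³ J.

1.14×10⁻³ J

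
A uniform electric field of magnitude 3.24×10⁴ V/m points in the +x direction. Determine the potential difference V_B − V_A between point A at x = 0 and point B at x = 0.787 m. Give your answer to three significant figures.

-2.55×10⁴ V

In a uniform field, potential decreases in the direction of E: V_B − V_A = −E·Δx.
V_B − V_A = −(3.24×10⁴ V/m)(0.787 m) = -2.55×10⁴ V.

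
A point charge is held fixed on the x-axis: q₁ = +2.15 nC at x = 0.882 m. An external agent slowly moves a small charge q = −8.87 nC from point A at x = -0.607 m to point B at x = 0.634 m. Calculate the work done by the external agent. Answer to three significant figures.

For quasistatic motion the external work equals the change in potential energy: W_ext = qΔV = q(V_B − V_A).
At A: distance to the source charge is 1.49 m; V_A = kq₁/r = 13.0 V.
At B: distance to the source charge is 0.248 m; V_B = kq₁/r = 77.9 V.
ΔV = V_B − V_A = 65.0 V.
W_ext = qΔV = (-8.87×10⁻⁹ C)(65.0 V) = -5.76×10⁻⁷ J.

-5.76×10⁻⁷ J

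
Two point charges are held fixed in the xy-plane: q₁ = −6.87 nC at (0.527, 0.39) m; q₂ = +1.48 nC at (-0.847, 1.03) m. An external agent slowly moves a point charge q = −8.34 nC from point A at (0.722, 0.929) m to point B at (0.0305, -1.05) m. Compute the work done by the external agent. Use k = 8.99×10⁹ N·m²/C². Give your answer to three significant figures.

-5.39×10⁻⁷ J

For quasistatic motion the external work equals the change in potential energy: W_ext = qΔV = q(V_B − V_A).
At A: distances to the source charges are 0.573 m, 1.57 m; V_A = Σ kqᵢ/rᵢ = -99.3 V.
At B: distances to the source charges are 1.52 m, 2.26 m; V_B = Σ kqᵢ/rᵢ = -34.7 V.
ΔV = V_B − V_A = 64.6 V.
W_ext = qΔV = (-8.34×10⁻⁹ C)(64.6 V) = -5.39×10⁻⁷ J.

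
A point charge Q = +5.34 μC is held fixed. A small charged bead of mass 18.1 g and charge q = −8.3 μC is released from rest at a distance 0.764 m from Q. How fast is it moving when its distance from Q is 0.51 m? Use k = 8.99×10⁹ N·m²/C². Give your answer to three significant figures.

5.36 m/s

Only the electrostatic force acts, so mechanical energy is conserved: ½mv² = U₁ − U₂ = kQq(1/r₁ − 1/r₂).
U₁ − U₂ = (8.99×10⁹ N·m²/C²)(5.34×10⁻⁶ C)(-8.30×10⁻⁶ C)(1/0.764 − 1/0.510) = 0.260 J.
v = √(2·0.260/0.0181) = 5.36 m/s.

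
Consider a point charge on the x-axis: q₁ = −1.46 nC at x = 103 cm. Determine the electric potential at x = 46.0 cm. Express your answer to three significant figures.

Electric potential is a scalar, so the contributions from each charge add algebraically: V = Σ kqᵢ/rᵢ.
V = k[(-1.46×10⁻⁹)/(0.570)] = -23.0 V.

-23.0 V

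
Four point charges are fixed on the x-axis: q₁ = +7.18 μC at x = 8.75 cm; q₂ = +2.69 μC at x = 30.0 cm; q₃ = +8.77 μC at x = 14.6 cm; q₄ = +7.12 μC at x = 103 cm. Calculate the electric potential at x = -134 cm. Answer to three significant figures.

1.40×10⁵ V

The total potential is the scalar sum of each charge's contribution, V = Σ kqᵢ/rᵢ.
Distances from the field point to each charge: r₁ = 1.43 m, r₂ = 1.64 m, r₃ = 1.49 m, r₄ = 2.37 m.
V = k[(7.18×10⁻⁶)/(1.43) + (2.69×10⁻⁶)/(1.64) + (8.77×10⁻⁶)/(1.49) + (7.12×10⁻⁶)/(2.37)] = 1.40×10⁵ V.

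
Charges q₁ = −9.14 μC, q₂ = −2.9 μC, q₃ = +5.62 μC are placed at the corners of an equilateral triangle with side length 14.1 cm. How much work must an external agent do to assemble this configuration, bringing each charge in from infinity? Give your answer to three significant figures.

The work to assemble the configuration equals its total potential energy, U = Σ kqᵢqⱼ/rᵢⱼ over all pairs.
All three pair separations equal the side length, 0.141 m.
U = (1.69) + (-3.28) + (-1.04) = -2.62 J.

-2.62 J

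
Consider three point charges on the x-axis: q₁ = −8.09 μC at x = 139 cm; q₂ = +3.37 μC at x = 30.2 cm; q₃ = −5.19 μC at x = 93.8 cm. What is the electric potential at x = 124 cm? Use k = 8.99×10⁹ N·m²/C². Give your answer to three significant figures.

Electric potential is a scalar, so the contributions from each charge add algebraically: V = Σ kqᵢ/rᵢ.
Distances from the field point to each charge: r₁ = 0.150 m, r₂ = 0.938 m, r₃ = 0.302 m.
V = k[(-8.09×10⁻⁶)/(0.150) + (3.37×10⁻⁶)/(0.938) + (-5.19×10⁻⁶)/(0.302)] = -6.07×10⁵ V.

-6.07×10⁵ V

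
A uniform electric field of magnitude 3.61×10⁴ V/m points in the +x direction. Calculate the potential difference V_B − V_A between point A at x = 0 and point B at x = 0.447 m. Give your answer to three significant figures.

In a uniform field, potential decreases in the direction of E: V_B − V_A = −E·Δx.
V_B − V_A = −(3.61×10⁴ V/m)(0.447 m) = -1.61×10⁴ V.

-1.61×10⁴ V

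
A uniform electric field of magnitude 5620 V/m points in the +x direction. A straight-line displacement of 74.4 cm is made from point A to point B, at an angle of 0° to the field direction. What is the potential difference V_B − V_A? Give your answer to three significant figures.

-4180 V

Only the component of displacement along E changes the potential: ΔV = −E·d·cosθ.
ΔV = −(5620 V/m)(0.744 m)cos0° = -4180 V.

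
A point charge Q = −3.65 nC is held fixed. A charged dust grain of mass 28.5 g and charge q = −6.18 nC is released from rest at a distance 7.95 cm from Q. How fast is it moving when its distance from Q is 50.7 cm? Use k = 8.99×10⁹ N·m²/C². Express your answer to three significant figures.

0.0123 m/s

Only the electrostatic force acts, so mechanical energy is conserved: ½mv² = U₁ − U₂ = kQq(1/r₁ − 1/r₂).
U₁ − U₂ = (8.99×10⁹ N·m²/C²)(-3.65×10⁻⁹ C)(-6.18×10⁻⁹ C)(1/0.0795 − 1/0.507) = 2.15×10⁻⁶ J.
v = √(2·2.15×10⁻⁶/0.0285) = 0.0123 m/s.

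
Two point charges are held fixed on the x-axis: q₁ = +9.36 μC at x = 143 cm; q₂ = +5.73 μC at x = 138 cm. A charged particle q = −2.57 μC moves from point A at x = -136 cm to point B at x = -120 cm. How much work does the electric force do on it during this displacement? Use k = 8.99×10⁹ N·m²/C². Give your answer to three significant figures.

The work done by the electric force is W_field = −ΔU = −q(V_B − V_A) = q(V_A − V_B).
At A: distances to the source charges are 2.79 m, 2.74 m; V_A = Σ kqᵢ/rᵢ = 4.90×10⁴ V.
At B: distances to the source charges are 2.63 m, 2.58 m; V_B = Σ kqᵢ/rᵢ = 5.20×10⁴ V.
ΔV = V_B − V_A = 3000 V.
W_field = −qΔV = −(-2.57×10⁻⁶ C)(3000 V) = 7.71×10⁻³ J.

7.71×10⁻³ J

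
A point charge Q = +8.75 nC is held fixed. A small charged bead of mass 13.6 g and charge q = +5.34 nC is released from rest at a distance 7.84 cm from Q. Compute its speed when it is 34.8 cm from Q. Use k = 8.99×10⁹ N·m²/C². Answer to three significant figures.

Only the electrostatic force acts, so mechanical energy is conserved: ½mv² = U₁ − U₂ = kQq(1/r₁ − 1/r₂).
U₁ − U₂ = (8.99×10⁹ N·m²/C²)(8.75×10⁻⁹ C)(5.34×10⁻⁹ C)(1/0.0784 − 1/0.348) = 4.15×10⁻⁶ J.
v = √(2·4.15×10⁻⁶/0.0136) = 0.0247 m/s.

0.0247 m/s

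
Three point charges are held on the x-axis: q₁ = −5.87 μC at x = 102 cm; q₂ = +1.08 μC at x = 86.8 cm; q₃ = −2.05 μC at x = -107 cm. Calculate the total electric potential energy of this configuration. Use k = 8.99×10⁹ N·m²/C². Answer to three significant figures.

-0.333 J

The assembly work is the sum of pairwise potential energies, U = Σ_{i<j} kqᵢqⱼ/rᵢⱼ.
Pair separations: r₁₂ = 0.152 m, r₁₃ = 2.09 m, r₂₃ = 1.94 m.
U = (-0.375) + (0.0518) + (-0.0103) = -0.333 J.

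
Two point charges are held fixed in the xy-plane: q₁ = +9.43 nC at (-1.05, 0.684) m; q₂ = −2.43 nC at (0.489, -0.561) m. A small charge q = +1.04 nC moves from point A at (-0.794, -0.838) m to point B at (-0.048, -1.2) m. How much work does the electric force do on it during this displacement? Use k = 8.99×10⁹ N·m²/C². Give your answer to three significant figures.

2.57×10⁻⁸ J

The work done by the electric force is W_field = −ΔU = −q(V_B − V_A) = q(V_A − V_B).
At A: distances to the source charges are 1.54 m, 1.31 m; V_A = Σ kqᵢ/rᵢ = 38.3 V.
At B: distances to the source charges are 2.13 m, 0.835 m; V_B = Σ kqᵢ/rᵢ = 13.6 V.
ΔV = V_B − V_A = -24.7 V.
W_field = −qΔV = −(1.04×10⁻⁹ C)(-24.7 V) = 2.57×10⁻⁸ J.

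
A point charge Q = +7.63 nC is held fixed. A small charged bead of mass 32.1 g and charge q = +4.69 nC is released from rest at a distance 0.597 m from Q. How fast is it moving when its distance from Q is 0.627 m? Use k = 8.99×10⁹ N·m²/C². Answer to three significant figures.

1.27×10⁻³ m/s

Only the electrostatic force acts, so mechanical energy is conserved: ½mv² = U₁ − U₂ = kQq(1/r₁ − 1/r₂).
U₁ − U₂ = (8.99×10⁹ N·m²/C²)(7.63×10⁻⁹ C)(4.69×10⁻⁹ C)(1/0.597 − 1/0.627) = 2.58×10⁻⁸ J.
v = √(2·2.58×10⁻⁸/0.0321) = 1.27×10⁻³ m/s.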